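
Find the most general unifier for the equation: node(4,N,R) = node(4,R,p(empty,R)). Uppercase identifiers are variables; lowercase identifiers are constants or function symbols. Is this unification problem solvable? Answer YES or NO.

NO

Decompose node/3: 4 = 4,  N = R,  R = p(empty,R).
Delete trivial equation 4 = 4.
Bind N := R; no other remaining equation mentions N.
Occurs check fails: R occurs in p(empty,R); the equation R = p(empty,R) has no finite solution.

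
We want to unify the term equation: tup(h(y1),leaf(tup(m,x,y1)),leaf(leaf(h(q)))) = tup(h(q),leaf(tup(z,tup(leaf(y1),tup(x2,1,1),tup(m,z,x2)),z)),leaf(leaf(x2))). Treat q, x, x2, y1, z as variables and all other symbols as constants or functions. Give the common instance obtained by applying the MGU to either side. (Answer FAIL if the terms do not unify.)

Decompose tup/3: h(y1) = h(q),  leaf(tup(m,x,y1)) = leaf(tup(z,tup(leaf(y1),tup(x2,1,1),tup(m,z,x2)),z)),  leaf(leaf(h(q))) = leaf(leaf(x2)).
Decompose h/1: y1 = q.
Bind y1 := q; substituting into the one remaining equation that mentions y1 gives: leaf(tup(m,x,q)) = leaf(tup(z,tup(leaf(q),tup(x2,1,1),tup(m,z,x2)),z)).
Decompose leaf/1: tup(m,x,q) = tup(z,tup(leaf(q),tup(x2,1,1),tup(m,z,x2)),z).
Decompose tup/3: m = z,  x = tup(leaf(q),tup(x2,1,1),tup(m,z,x2)),  q = z.
Bind z := m; substituting into the 2 remaining equations that mention z gives: x = tup(leaf(q),tup(x2,1,1),tup(m,m,x2)),  q = m.
Bind x := tup(leaf(q),tup(x2,1,1),tup(m,m,x2)); no other remaining equation mentions x.
Bind q := m; substituting into the remaining equation gives: leaf(leaf(h(m))) = leaf(leaf(x2)). Substituting into the earlier bindings gives y1 := m, x := tup(leaf(m),tup(x2,1,1),tup(m,m,x2)).
Decompose leaf/1: leaf(h(m)) = leaf(x2).
Decompose leaf/1: h(m) = x2.
Bind x2 := h(m). Substituting into the earlier binding gives x := tup(leaf(m),tup(h(m),1,1),tup(m,m,h(m))).
Applying the MGU to either side gives tup(h(m),leaf(tup(m,tup(leaf(m),tup(h(m),1,1),tup(m,m,h(m))),m)),leaf(leaf(h(m)))).

tup(h(m),leaf(tup(m,tup(leaf(m),tup(h(m),1,1),tup(m,m,h(m))),m)),leaf(leaf(h(m))))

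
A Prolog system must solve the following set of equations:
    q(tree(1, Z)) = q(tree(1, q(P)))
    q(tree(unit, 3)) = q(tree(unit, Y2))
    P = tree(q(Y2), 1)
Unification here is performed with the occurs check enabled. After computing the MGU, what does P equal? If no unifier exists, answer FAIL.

Decompose q/1: tree(1, Z) = tree(1, q(P)).
Decompose tree/2: 1 = 1,  Z = q(P).
Delete trivial equation 1 = 1.
Bind Z := q(P); no other remaining equation mentions Z.
Decompose q/1: tree(unit, 3) = tree(unit, Y2).
Decompose tree/2: unit = unit,  3 = Y2.
Delete trivial equation unit = unit.
Bind Y2 := 3; substituting into the remaining equation gives: P = tree(q(3), 1).
Bind P := tree(q(3), 1). Substituting into the earlier binding gives Z := q(tree(q(3), 1)).
MGU = { Z -> q(tree(q(3), 1)), Y2 -> 3, P -> tree(q(3), 1) }, so P -> tree(q(3), 1).

tree(q(3), 1)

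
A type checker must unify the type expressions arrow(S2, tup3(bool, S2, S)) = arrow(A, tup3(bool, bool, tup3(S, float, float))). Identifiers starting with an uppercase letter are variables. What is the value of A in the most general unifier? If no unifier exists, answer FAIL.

Decompose arrow/2: S2 = A,  tup3(bool, S2, S) = tup3(bool, bool, tup3(S, float, float)).
Bind S2 := A; substituting into the remaining equation gives: tup3(bool, A, S) = tup3(bool, bool, tup3(S, float, float)).
Decompose tup3/3: bool = bool,  A = bool,  S = tup3(S, float, float).
Delete trivial equation bool = bool.
Bind A := bool; no other remaining equation mentions A. Substituting into the earlier binding gives S2 := bool.
Occurs check fails: S occurs in tup3(S, float, float); the equation S = tup3(S, float, float) has no finite solution.

FAIL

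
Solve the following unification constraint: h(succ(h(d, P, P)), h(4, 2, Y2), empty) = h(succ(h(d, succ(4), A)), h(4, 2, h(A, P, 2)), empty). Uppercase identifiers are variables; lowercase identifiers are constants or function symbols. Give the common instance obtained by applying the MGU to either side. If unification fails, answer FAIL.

h(succ(h(d, succ(4), succ(4))), h(4, 2, h(succ(4), succ(4), 2)), empty)

Decompose h/3: succ(h(d, P, P)) = succ(h(d, succ(4), A)),  h(4, 2, Y2) = h(4, 2, h(A, P, 2)),  empty = empty.
Decompose succ/1: h(d, P, P) = h(d, succ(4), A).
Decompose h/3: d = d,  P = succ(4),  P = A.
Delete trivial equation d = d.
Bind P := succ(4); substituting into the 2 remaining equations that mention P gives: succ(4) = A,  h(4, 2, Y2) = h(4, 2, h(A, succ(4), 2)).
Bind A := succ(4); substituting into the one remaining equation that mentions A gives: h(4, 2, Y2) = h(4, 2, h(succ(4), succ(4), 2)).
Decompose h/3: 4 = 4,  2 = 2,  Y2 = h(succ(4), succ(4), 2).
Delete trivial equation 4 = 4.
Delete trivial equation 2 = 2.
Bind Y2 := h(succ(4), succ(4), 2); no other remaining equation mentions Y2.
Delete trivial equation empty = empty.
Applying the MGU to either side gives h(succ(h(d, succ(4), succ(4))), h(4, 2, h(succ(4), succ(4), 2)), empty).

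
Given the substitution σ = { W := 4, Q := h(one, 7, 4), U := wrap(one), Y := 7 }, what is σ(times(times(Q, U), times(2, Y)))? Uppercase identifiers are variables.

times(times(h(one, 7, 4), wrap(one)), times(2, 7))

Replace each occurrence of Q with h(one, 7, 4).
Replace each occurrence of U with wrap(one).
Replace each occurrence of Y with 7.
Result: times(times(h(one, 7, 4), wrap(one)), times(2, 7)).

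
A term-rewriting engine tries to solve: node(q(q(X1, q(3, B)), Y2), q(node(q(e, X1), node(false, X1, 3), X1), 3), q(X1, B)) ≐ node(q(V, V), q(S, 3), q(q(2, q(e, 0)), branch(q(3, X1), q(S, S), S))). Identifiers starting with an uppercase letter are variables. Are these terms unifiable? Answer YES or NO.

Decompose node/3: q(q(X1, q(3, B)), Y2) ≐ q(V, V),  q(node(q(e, X1), node(false, X1, 3), X1), 3) ≐ q(S, 3),  q(X1, B) ≐ q(q(2, q(e, 0)), branch(q(3, X1), q(S, S), S)).
Decompose q/2: q(X1, q(3, B)) ≐ V,  Y2 ≐ V.
Bind V := q(X1, q(3, B)); substituting into the one remaining equation that mentions V gives: Y2 ≐ q(X1, q(3, B)).
Bind Y2 := q(X1, q(3, B)); no other remaining equation mentions Y2.
Decompose q/2: node(q(e, X1), node(false, X1, 3), X1) ≐ S,  3 ≐ 3.
Bind S := node(q(e, X1), node(false, X1, 3), X1); substituting into the one remaining equation that mentions S gives: q(X1, B) ≐ q(q(2, q(e, 0)), branch(q(3, X1), q(node(q(e, X1), node(false, X1, 3), X1), node(q(e, X1), node(false, X1, 3), X1)), node(q(e, X1), node(false, X1, 3), X1))).
Delete trivial equation 3 ≐ 3.
Decompose q/2: X1 ≐ q(2, q(e, 0)),  B ≐ branch(q(3, X1), q(node(q(e, X1), node(false, X1, 3), X1), node(q(e, X1), node(false, X1, 3), X1)), node(q(e, X1), node(false, X1, 3), X1)).
Bind X1 := q(2, q(e, 0)); substituting into the remaining equation gives: B ≐ branch(q(3, q(2, q(e, 0))), q(node(q(e, q(2, q(e, 0))), node(false, q(2, q(e, 0)), 3), q(2, q(e, 0))), node(q(e, q(2, q(e, 0))), node(false, q(2, q(e, 0)), 3), q(2, q(e, 0)))), node(q(e, q(2, q(e, 0))), node(false, q(2, q(e, 0)), 3), q(2, q(e, 0)))). Substituting into the earlier bindings gives V := q(q(2, q(e, 0)), q(3, B)), Y2 := q(q(2, q(e, 0)), q(3, B)), S := node(q(e, q(2, q(e, 0))), node(false, q(2, q(e, 0)), 3), q(2, q(e, 0))).
Bind B := branch(q(3, q(2, q(e, 0))), q(node(q(e, q(2, q(e, 0))), node(false, q(2, q(e, 0)), 3), q(2, q(e, 0))), node(q(e, q(2, q(e, 0))), node(false, q(2, q(e, 0)), 3), q(2, q(e, 0)))), node(q(e, q(2, q(e, 0))), node(false, q(2, q(e, 0)), 3), q(2, q(e, 0)))). Substituting into the earlier bindings gives V := q(q(2, q(e, 0)), q(3, branch(q(3, q(2, q(e, 0))), q(node(q(e, q(2, q(e, 0))), node(false, q(2, q(e, 0)), 3), q(2, q(e, 0))), node(q(e, q(2, q(e, 0))), node(false, q(2, q(e, 0)), 3), q(2, q(e, 0)))), node(q(e, q(2, q(e, 0))), node(false, q(2, q(e, 0)), 3), q(2, q(e, 0)))))), Y2 := q(q(2, q(e, 0)), q(3, branch(q(3, q(2, q(e, 0))), q(node(q(e, q(2, q(e, 0))), node(false, q(2, q(e, 0)), 3), q(2, q(e, 0))), node(q(e, q(2, q(e, 0))), node(false, q(2, q(e, 0)), 3), q(2, q(e, 0)))), node(q(e, q(2, q(e, 0))), node(false, q(2, q(e, 0)), 3), q(2, q(e, 0)))))).
No equations remain and no clash or occurs-check failure arose, so a unifier exists.

YES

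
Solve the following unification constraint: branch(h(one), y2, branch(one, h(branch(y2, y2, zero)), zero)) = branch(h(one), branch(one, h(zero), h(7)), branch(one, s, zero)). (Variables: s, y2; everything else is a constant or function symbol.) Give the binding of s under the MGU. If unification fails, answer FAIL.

Decompose branch/3: h(one) = h(one),  y2 = branch(one, h(zero), h(7)),  branch(one, h(branch(y2, y2, zero)), zero) = branch(one, s, zero).
Delete trivial equation h(one) = h(one).
Bind y2 := branch(one, h(zero), h(7)); substituting into the remaining equation gives: branch(one, h(branch(branch(one, h(zero), h(7)), branch(one, h(zero), h(7)), zero)), zero) = branch(one, s, zero).
Decompose branch/3: one = one,  h(branch(branch(one, h(zero), h(7)), branch(one, h(zero), h(7)), zero)) = s,  zero = zero.
Delete trivial equation one = one.
Bind s := h(branch(branch(one, h(zero), h(7)), branch(one, h(zero), h(7)), zero)); no other remaining equation mentions s.
Delete trivial equation zero = zero.
MGU = { y2 -> branch(one, h(zero), h(7)), s -> h(branch(branch(one, h(zero), h(7)), branch(one, h(zero), h(7)), zero)) }, so s -> h(branch(branch(one, h(zero), h(7)), branch(one, h(zero), h(7)), zero)).

h(branch(branch(one, h(zero), h(7)), branch(one, h(zero), h(7)), zero))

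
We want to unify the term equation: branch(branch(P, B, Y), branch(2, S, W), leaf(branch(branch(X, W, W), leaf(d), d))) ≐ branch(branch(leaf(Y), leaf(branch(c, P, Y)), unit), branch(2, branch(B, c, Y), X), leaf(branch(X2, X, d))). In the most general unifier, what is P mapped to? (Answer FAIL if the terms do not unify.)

leaf(unit)

Decompose branch/3: branch(P, B, Y) ≐ branch(leaf(Y), leaf(branch(c, P, Y)), unit),  branch(2, S, W) ≐ branch(2, branch(B, c, Y), X),  leaf(branch(branch(X, W, W), leaf(d), d)) ≐ leaf(branch(X2, X, d)).
Decompose branch/3: P ≐ leaf(Y),  B ≐ leaf(branch(c, P, Y)),  Y ≐ unit.
Bind P := leaf(Y); substituting into the one remaining equation that mentions P gives: B ≐ leaf(branch(c, leaf(Y), Y)).
Bind B := leaf(branch(c, leaf(Y), Y)); substituting into the one remaining equation that mentions B gives: branch(2, S, W) ≐ branch(2, branch(leaf(branch(c, leaf(Y), Y)), c, Y), X).
Bind Y := unit; substituting into the one remaining equation that mentions Y gives: branch(2, S, W) ≐ branch(2, branch(leaf(branch(c, leaf(unit), unit)), c, unit), X). Substituting into the earlier bindings gives P := leaf(unit), B := leaf(branch(c, leaf(unit), unit)).
Decompose branch/3: 2 ≐ 2,  S ≐ branch(leaf(branch(c, leaf(unit), unit)), c, unit),  W ≐ X.
Delete trivial equation 2 ≐ 2.
Bind S := branch(leaf(branch(c, leaf(unit), unit)), c, unit); no other remaining equation mentions S.
Bind W := X; substituting into the remaining equation gives: leaf(branch(branch(X, X, X), leaf(d), d)) ≐ leaf(branch(X2, X, d)).
Decompose leaf/1: branch(branch(X, X, X), leaf(d), d) ≐ branch(X2, X, d).
Decompose branch/3: branch(X, X, X) ≐ X2,  leaf(d) ≐ X,  d ≐ d.
Bind X2 := branch(X, X, X); no other remaining equation mentions X2.
Bind X := leaf(d); no other remaining equation mentions X. Substituting into the earlier bindings gives W := leaf(d), X2 := branch(leaf(d), leaf(d), leaf(d)).
Delete trivial equation d ≐ d.
MGU = { P := leaf(unit), B := leaf(branch(c, leaf(unit), unit)), Y := unit, S := branch(leaf(branch(c, leaf(unit), unit)), c, unit), W := leaf(d), X2 := branch(leaf(d), leaf(d), leaf(d)), X := leaf(d) }, so P := leaf(unit).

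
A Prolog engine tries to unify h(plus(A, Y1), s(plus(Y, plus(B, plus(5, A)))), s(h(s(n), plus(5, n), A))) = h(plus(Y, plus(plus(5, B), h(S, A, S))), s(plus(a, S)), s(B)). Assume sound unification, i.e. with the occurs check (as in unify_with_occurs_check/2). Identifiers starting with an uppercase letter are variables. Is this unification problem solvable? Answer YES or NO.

Decompose h/3: plus(A, Y1) = plus(Y, plus(plus(5, B), h(S, A, S))),  s(plus(Y, plus(B, plus(5, A)))) = s(plus(a, S)),  s(h(s(n), plus(5, n), A)) = s(B).
Decompose plus/2: A = Y,  Y1 = plus(plus(5, B), h(S, A, S)).
Bind A := Y; substituting into the remaining equations gives: Y1 = plus(plus(5, B), h(S, Y, S)),  s(plus(Y, plus(B, plus(5, Y)))) = s(plus(a, S)),  s(h(s(n), plus(5, n), Y)) = s(B).
Bind Y1 := plus(plus(5, B), h(S, Y, S)); no other remaining equation mentions Y1.
Decompose s/1: plus(Y, plus(B, plus(5, Y))) = plus(a, S).
Decompose plus/2: Y = a,  plus(B, plus(5, Y)) = S.
Bind Y := a; substituting into the remaining equations gives: plus(B, plus(5, a)) = S,  s(h(s(n), plus(5, n), a)) = s(B). Substituting into the earlier bindings gives A := a, Y1 := plus(plus(5, B), h(S, a, S)).
Bind S := plus(B, plus(5, a)); no other remaining equation mentions S. Substituting into the earlier binding gives Y1 := plus(plus(5, B), h(plus(B, plus(5, a)), a, plus(B, plus(5, a)))).
Decompose s/1: h(s(n), plus(5, n), a) = B.
Bind B := h(s(n), plus(5, n), a). Substituting into the earlier bindings gives Y1 := plus(plus(5, h(s(n), plus(5, n), a)), h(plus(h(s(n), plus(5, n), a), plus(5, a)), a, plus(h(s(n), plus(5, n), a), plus(5, a)))), S := plus(h(s(n), plus(5, n), a), plus(5, a)).
No equations remain and no clash or occurs-check failure arose, so a unifier exists.

YES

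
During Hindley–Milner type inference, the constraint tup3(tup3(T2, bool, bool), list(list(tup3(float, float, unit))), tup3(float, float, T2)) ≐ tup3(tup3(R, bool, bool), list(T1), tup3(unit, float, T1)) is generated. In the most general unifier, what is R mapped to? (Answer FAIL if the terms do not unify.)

Decompose tup3/3: tup3(T2, bool, bool) ≐ tup3(R, bool, bool),  list(list(tup3(float, float, unit))) ≐ list(T1),  tup3(float, float, T2) ≐ tup3(unit, float, T1).
Decompose tup3/3: T2 ≐ R,  bool ≐ bool,  bool ≐ bool.
Bind T2 := R; substituting into the one remaining equation that mentions T2 gives: tup3(float, float, R) ≐ tup3(unit, float, T1).
Delete trivial equation bool ≐ bool.
Delete trivial equation bool ≐ bool.
Decompose list/1: list(tup3(float, float, unit)) ≐ T1.
Bind T1 := list(tup3(float, float, unit)); substituting into the remaining equation gives: tup3(float, float, R) ≐ tup3(unit, float, list(tup3(float, float, unit))).
Decompose tup3/3: float ≐ unit,  float ≐ float,  R ≐ list(tup3(float, float, unit)).
Clash: constants float and unit differ; no unifier exists.

FAIL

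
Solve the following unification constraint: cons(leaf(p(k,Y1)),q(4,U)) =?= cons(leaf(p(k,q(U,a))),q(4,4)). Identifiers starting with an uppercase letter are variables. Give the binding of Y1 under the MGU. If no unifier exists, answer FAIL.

Decompose cons/2: leaf(p(k,Y1)) =?= leaf(p(k,q(U,a))),  q(4,U) =?= q(4,4).
Decompose leaf/1: p(k,Y1) =?= p(k,q(U,a)).
Decompose p/2: k =?= k,  Y1 =?= q(U,a).
Delete trivial equation k =?= k.
Bind Y1 := q(U,a); no other remaining equation mentions Y1.
Decompose q/2: 4 =?= 4,  U =?= 4.
Delete trivial equation 4 =?= 4.
Bind U := 4. Substituting into the earlier binding gives Y1 := q(4,a).
MGU = { Y1 := q(4,a), U := 4 }, so Y1 := q(4,a).

q(4,a)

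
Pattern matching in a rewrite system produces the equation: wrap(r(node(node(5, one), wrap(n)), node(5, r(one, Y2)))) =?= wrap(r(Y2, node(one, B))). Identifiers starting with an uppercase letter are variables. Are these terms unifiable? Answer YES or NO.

Decompose wrap/1: r(node(node(5, one), wrap(n)), node(5, r(one, Y2))) =?= r(Y2, node(one, B)).
Decompose r/2: node(node(5, one), wrap(n)) =?= Y2,  node(5, r(one, Y2)) =?= node(one, B).
Bind Y2 := node(node(5, one), wrap(n)); substituting into the remaining equation gives: node(5, r(one, node(node(5, one), wrap(n)))) =?= node(one, B).
Decompose node/2: 5 =?= one,  r(one, node(node(5, one), wrap(n))) =?= B.
Clash: constants 5 and one differ; no unifier exists.

NO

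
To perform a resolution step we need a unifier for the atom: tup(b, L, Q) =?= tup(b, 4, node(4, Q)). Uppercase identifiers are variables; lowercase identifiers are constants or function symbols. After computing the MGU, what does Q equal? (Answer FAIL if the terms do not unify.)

FAIL

Decompose tup/3: b =?= b,  L =?= 4,  Q =?= node(4, Q).
Delete trivial equation b =?= b.
Bind L := 4; no other remaining equation mentions L.
Occurs check fails: Q occurs in node(4, Q); the equation Q =?= node(4, Q) has no finite solution.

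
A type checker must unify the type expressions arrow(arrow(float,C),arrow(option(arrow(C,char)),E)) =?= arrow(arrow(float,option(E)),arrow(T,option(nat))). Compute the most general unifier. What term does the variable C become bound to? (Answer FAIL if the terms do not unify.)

option(option(nat))

Decompose arrow/2: arrow(float,C) =?= arrow(float,option(E)),  arrow(option(arrow(C,char)),E) =?= arrow(T,option(nat)).
Decompose arrow/2: float =?= float,  C =?= option(E).
Delete trivial equation float =?= float.
Bind C := option(E); substituting into the remaining equation gives: arrow(option(arrow(option(E),char)),E) =?= arrow(T,option(nat)).
Decompose arrow/2: option(arrow(option(E),char)) =?= T,  E =?= option(nat).
Bind T := option(arrow(option(E),char)); no other remaining equation mentions T.
Bind E := option(nat). Substituting into the earlier bindings gives C := option(option(nat)), T := option(arrow(option(option(nat)),char)).
MGU = { C -> option(option(nat)), T -> option(arrow(option(option(nat)),char)), E -> option(nat) }, so C -> option(option(nat)).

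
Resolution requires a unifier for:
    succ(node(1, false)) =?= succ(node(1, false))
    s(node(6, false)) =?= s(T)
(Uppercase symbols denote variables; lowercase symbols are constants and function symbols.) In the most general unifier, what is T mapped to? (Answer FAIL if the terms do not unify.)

node(6, false)

Delete trivial equation succ(node(1, false)) =?= succ(node(1, false)).
Decompose s/1: node(6, false) =?= T.
Bind T := node(6, false).
MGU = { T := node(6, false) }, so T := node(6, false).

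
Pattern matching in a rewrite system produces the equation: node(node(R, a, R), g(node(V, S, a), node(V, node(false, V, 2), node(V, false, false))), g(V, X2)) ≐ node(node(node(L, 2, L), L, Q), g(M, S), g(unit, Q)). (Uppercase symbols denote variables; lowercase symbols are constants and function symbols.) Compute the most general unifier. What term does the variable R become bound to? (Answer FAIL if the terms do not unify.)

Decompose node/3: node(R, a, R) ≐ node(node(L, 2, L), L, Q),  g(node(V, S, a), node(V, node(false, V, 2), node(V, false, false))) ≐ g(M, S),  g(V, X2) ≐ g(unit, Q).
Decompose node/3: R ≐ node(L, 2, L),  a ≐ L,  R ≐ Q.
Bind R := node(L, 2, L); substituting into the one remaining equation that mentions R gives: node(L, 2, L) ≐ Q.
Bind L := a; substituting into the one remaining equation that mentions L gives: node(a, 2, a) ≐ Q. Substituting into the earlier binding gives R := node(a, 2, a).
Bind Q := node(a, 2, a); substituting into the one remaining equation that mentions Q gives: g(V, X2) ≐ g(unit, node(a, 2, a)).
Decompose g/2: node(V, S, a) ≐ M,  node(V, node(false, V, 2), node(V, false, false)) ≐ S.
Bind M := node(V, S, a); no other remaining equation mentions M.
Bind S := node(V, node(false, V, 2), node(V, false, false)); no other remaining equation mentions S. Substituting into the earlier binding gives M := node(V, node(V, node(false, V, 2), node(V, false, false)), a).
Decompose g/2: V ≐ unit,  X2 ≐ node(a, 2, a).
Bind V := unit; no other remaining equation mentions V. Substituting into the earlier bindings gives M := node(unit, node(unit, node(false, unit, 2), node(unit, false, false)), a), S := node(unit, node(false, unit, 2), node(unit, false, false)).
Bind X2 := node(a, 2, a).
MGU = { R := node(a, 2, a), L := a, Q := node(a, 2, a), M := node(unit, node(unit, node(false, unit, 2), node(unit, false, false)), a), S := node(unit, node(false, unit, 2), node(unit, false, false)), V := unit, X2 := node(a, 2, a) }, so R := node(a, 2, a).

node(a, 2, a)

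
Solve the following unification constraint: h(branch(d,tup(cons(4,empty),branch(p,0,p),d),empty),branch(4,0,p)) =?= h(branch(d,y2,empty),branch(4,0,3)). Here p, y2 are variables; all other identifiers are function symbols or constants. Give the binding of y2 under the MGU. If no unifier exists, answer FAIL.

Decompose h/2: branch(d,tup(cons(4,empty),branch(p,0,p),d),empty) =?= branch(d,y2,empty),  branch(4,0,p) =?= branch(4,0,3).
Decompose branch/3: d =?= d,  tup(cons(4,empty),branch(p,0,p),d) =?= y2,  empty =?= empty.
Delete trivial equation d =?= d.
Bind y2 := tup(cons(4,empty),branch(p,0,p),d); no other remaining equation mentions y2.
Delete trivial equation empty =?= empty.
Decompose branch/3: 4 =?= 4,  0 =?= 0,  p =?= 3.
Delete trivial equation 4 =?= 4.
Delete trivial equation 0 =?= 0.
Bind p := 3. Substituting into the earlier binding gives y2 := tup(cons(4,empty),branch(3,0,3),d).
MGU = { y2 := tup(cons(4,empty),branch(3,0,3),d), p := 3 }, so y2 := tup(cons(4,empty),branch(3,0,3),d).

tup(cons(4,empty),branch(3,0,3),d)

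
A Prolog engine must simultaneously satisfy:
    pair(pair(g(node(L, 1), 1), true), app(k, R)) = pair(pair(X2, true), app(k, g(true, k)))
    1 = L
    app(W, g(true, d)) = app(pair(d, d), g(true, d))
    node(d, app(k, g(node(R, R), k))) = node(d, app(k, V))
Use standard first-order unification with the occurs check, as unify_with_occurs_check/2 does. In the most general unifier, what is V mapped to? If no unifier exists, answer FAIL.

Decompose pair/2: pair(g(node(L, 1), 1), true) = pair(X2, true),  app(k, R) = app(k, g(true, k)).
Decompose pair/2: g(node(L, 1), 1) = X2,  true = true.
Bind X2 := g(node(L, 1), 1); no other remaining equation mentions X2.
Delete trivial equation true = true.
Decompose app/2: k = k,  R = g(true, k).
Delete trivial equation k = k.
Bind R := g(true, k); substituting into the one remaining equation that mentions R gives: node(d, app(k, g(node(g(true, k), g(true, k)), k))) = node(d, app(k, V)).
Bind L := 1; no other remaining equation mentions L. Substituting into the earlier binding gives X2 := g(node(1, 1), 1).
Decompose app/2: W = pair(d, d),  g(true, d) = g(true, d).
Bind W := pair(d, d); no other remaining equation mentions W.
Delete trivial equation g(true, d) = g(true, d).
Decompose node/2: d = d,  app(k, g(node(g(true, k), g(true, k)), k)) = app(k, V).
Delete trivial equation d = d.
Decompose app/2: k = k,  g(node(g(true, k), g(true, k)), k) = V.
Delete trivial equation k = k.
Bind V := g(node(g(true, k), g(true, k)), k).
MGU = { X2 -> g(node(1, 1), 1), R -> g(true, k), L -> 1, W -> pair(d, d), V -> g(node(g(true, k), g(true, k)), k) }, so V -> g(node(g(true, k), g(true, k)), k).

g(node(g(true, k), g(true, k)), k)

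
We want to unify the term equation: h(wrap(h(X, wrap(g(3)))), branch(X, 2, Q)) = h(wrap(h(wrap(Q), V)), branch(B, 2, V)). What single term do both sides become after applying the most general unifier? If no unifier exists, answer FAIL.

h(wrap(h(wrap(wrap(g(3))), wrap(g(3)))), branch(wrap(wrap(g(3))), 2, wrap(g(3))))

Decompose h/2: wrap(h(X, wrap(g(3)))) = wrap(h(wrap(Q), V)),  branch(X, 2, Q) = branch(B, 2, V).
Decompose wrap/1: h(X, wrap(g(3))) = h(wrap(Q), V).
Decompose h/2: X = wrap(Q),  wrap(g(3)) = V.
Bind X := wrap(Q); substituting into the one remaining equation that mentions X gives: branch(wrap(Q), 2, Q) = branch(B, 2, V).
Bind V := wrap(g(3)); substituting into the remaining equation gives: branch(wrap(Q), 2, Q) = branch(B, 2, wrap(g(3))).
Decompose branch/3: wrap(Q) = B,  2 = 2,  Q = wrap(g(3)).
Bind B := wrap(Q); no other remaining equation mentions B.
Delete trivial equation 2 = 2.
Bind Q := wrap(g(3)). Substituting into the earlier bindings gives X := wrap(wrap(g(3))), B := wrap(wrap(g(3))).
Applying the MGU to either side gives h(wrap(h(wrap(wrap(g(3))), wrap(g(3)))), branch(wrap(wrap(g(3))), 2, wrap(g(3)))).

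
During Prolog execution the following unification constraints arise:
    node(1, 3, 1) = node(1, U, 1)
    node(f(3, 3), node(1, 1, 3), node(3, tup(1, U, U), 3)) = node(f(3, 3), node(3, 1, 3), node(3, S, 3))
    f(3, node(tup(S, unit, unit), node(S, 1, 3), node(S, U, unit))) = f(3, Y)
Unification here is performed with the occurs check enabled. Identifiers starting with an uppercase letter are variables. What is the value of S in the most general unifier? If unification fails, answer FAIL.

Decompose node/3: 1 = 1,  3 = U,  1 = 1.
Delete trivial equation 1 = 1.
Bind U := 3; substituting into the 2 remaining equations that mention U gives: node(f(3, 3), node(1, 1, 3), node(3, tup(1, 3, 3), 3)) = node(f(3, 3), node(3, 1, 3), node(3, S, 3)),  f(3, node(tup(S, unit, unit), node(S, 1, 3), node(S, 3, unit))) = f(3, Y).
Delete trivial equation 1 = 1.
Decompose node/3: f(3, 3) = f(3, 3),  node(1, 1, 3) = node(3, 1, 3),  node(3, tup(1, 3, 3), 3) = node(3, S, 3).
Delete trivial equation f(3, 3) = f(3, 3).
Decompose node/3: 1 = 3,  1 = 1,  3 = 3.
Clash: constants 1 and 3 differ; no unifier exists.

FAIL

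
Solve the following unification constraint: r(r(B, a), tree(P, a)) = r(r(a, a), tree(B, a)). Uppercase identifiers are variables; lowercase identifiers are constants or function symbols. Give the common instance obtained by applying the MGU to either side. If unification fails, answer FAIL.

Decompose r/2: r(B, a) = r(a, a),  tree(P, a) = tree(B, a).
Decompose r/2: B = a,  a = a.
Bind B := a; substituting into the one remaining equation that mentions B gives: tree(P, a) = tree(a, a).
Delete trivial equation a = a.
Decompose tree/2: P = a,  a = a.
Bind P := a; no other remaining equation mentions P.
Delete trivial equation a = a.
Applying the MGU to either side gives r(r(a, a), tree(a, a)).

r(r(a, a), tree(a, a))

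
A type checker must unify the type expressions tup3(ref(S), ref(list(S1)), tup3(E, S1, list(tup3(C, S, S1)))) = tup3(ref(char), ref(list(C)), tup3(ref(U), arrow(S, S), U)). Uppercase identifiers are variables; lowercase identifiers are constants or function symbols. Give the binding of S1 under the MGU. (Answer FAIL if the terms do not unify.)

arrow(char, char)

Decompose tup3/3: ref(S) = ref(char),  ref(list(S1)) = ref(list(C)),  tup3(E, S1, list(tup3(C, S, S1))) = tup3(ref(U), arrow(S, S), U).
Decompose ref/1: S = char.
Bind S := char; substituting into the one remaining equation that mentions S gives: tup3(E, S1, list(tup3(C, char, S1))) = tup3(ref(U), arrow(char, char), U).
Decompose ref/1: list(S1) = list(C).
Decompose list/1: S1 = C.
Bind S1 := C; substituting into the remaining equation gives: tup3(E, C, list(tup3(C, char, C))) = tup3(ref(U), arrow(char, char), U).
Decompose tup3/3: E = ref(U),  C = arrow(char, char),  list(tup3(C, char, C)) = U.
Bind E := ref(U); no other remaining equation mentions E.
Bind C := arrow(char, char); substituting into the remaining equation gives: list(tup3(arrow(char, char), char, arrow(char, char))) = U. Substituting into the earlier binding gives S1 := arrow(char, char).
Bind U := list(tup3(arrow(char, char), char, arrow(char, char))). Substituting into the earlier binding gives E := ref(list(tup3(arrow(char, char), char, arrow(char, char)))).
MGU = { S -> char, S1 -> arrow(char, char), E -> ref(list(tup3(arrow(char, char), char, arrow(char, char)))), C -> arrow(char, char), U -> list(tup3(arrow(char, char), char, arrow(char, char))) }, so S1 -> arrow(char, char).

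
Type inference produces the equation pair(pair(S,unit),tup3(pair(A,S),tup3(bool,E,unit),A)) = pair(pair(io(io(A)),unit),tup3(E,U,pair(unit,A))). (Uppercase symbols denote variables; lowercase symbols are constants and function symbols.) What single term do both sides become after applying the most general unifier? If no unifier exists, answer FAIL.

Decompose pair/2: pair(S,unit) = pair(io(io(A)),unit),  tup3(pair(A,S),tup3(bool,E,unit),A) = tup3(E,U,pair(unit,A)).
Decompose pair/2: S = io(io(A)),  unit = unit.
Bind S := io(io(A)); substituting into the one remaining equation that mentions S gives: tup3(pair(A,io(io(A))),tup3(bool,E,unit),A) = tup3(E,U,pair(unit,A)).
Delete trivial equation unit = unit.
Decompose tup3/3: pair(A,io(io(A))) = E,  tup3(bool,E,unit) = U,  A = pair(unit,A).
Bind E := pair(A,io(io(A))); substituting into the one remaining equation that mentions E gives: tup3(bool,pair(A,io(io(A))),unit) = U.
Bind U := tup3(bool,pair(A,io(io(A))),unit); no other remaining equation mentions U.
Occurs check fails: A occurs in pair(unit,A); the equation A = pair(unit,A) has no finite solution.

FAIL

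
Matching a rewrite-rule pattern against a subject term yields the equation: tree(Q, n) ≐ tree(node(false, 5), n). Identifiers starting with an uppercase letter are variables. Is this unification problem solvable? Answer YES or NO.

Decompose tree/2: Q ≐ node(false, 5),  n ≐ n.
Bind Q := node(false, 5); no other remaining equation mentions Q.
Delete trivial equation n ≐ n.
No equations remain and no clash or occurs-check failure arose, so a unifier exists.

YES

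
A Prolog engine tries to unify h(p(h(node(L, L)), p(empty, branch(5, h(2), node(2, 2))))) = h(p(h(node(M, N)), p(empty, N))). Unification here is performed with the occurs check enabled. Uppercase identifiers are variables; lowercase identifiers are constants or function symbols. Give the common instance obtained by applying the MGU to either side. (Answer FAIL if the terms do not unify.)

h(p(h(node(branch(5, h(2), node(2, 2)), branch(5, h(2), node(2, 2)))), p(empty, branch(5, h(2), node(2, 2)))))

Decompose h/1: p(h(node(L, L)), p(empty, branch(5, h(2), node(2, 2)))) = p(h(node(M, N)), p(empty, N)).
Decompose p/2: h(node(L, L)) = h(node(M, N)),  p(empty, branch(5, h(2), node(2, 2))) = p(empty, N).
Decompose h/1: node(L, L) = node(M, N).
Decompose node/2: L = M,  L = N.
Bind L := M; substituting into the one remaining equation that mentions L gives: M = N.
Bind M := N; no other remaining equation mentions M. Substituting into the earlier binding gives L := N.
Decompose p/2: empty = empty,  branch(5, h(2), node(2, 2)) = N.
Delete trivial equation empty = empty.
Bind N := branch(5, h(2), node(2, 2)). Substituting into the earlier bindings gives L := branch(5, h(2), node(2, 2)), M := branch(5, h(2), node(2, 2)).
Applying the MGU to either side gives h(p(h(node(branch(5, h(2), node(2, 2)), branch(5, h(2), node(2, 2)))), p(empty, branch(5, h(2), node(2, 2))))).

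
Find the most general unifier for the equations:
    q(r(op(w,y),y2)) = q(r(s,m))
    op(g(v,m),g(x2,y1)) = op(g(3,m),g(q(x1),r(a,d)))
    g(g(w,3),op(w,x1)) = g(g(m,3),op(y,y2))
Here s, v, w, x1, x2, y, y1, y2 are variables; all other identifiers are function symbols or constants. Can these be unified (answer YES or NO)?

Decompose q/1: r(op(w,y),y2) = r(s,m).
Decompose r/2: op(w,y) = s,  y2 = m.
Bind s := op(w,y); no other remaining equation mentions s.
Bind y2 := m; substituting into the one remaining equation that mentions y2 gives: g(g(w,3),op(w,x1)) = g(g(m,3),op(y,m)).
Decompose op/2: g(v,m) = g(3,m),  g(x2,y1) = g(q(x1),r(a,d)).
Decompose g/2: v = 3,  m = m.
Bind v := 3; no other remaining equation mentions v.
Delete trivial equation m = m.
Decompose g/2: x2 = q(x1),  y1 = r(a,d).
Bind x2 := q(x1); no other remaining equation mentions x2.
Bind y1 := r(a,d); no other remaining equation mentions y1.
Decompose g/2: g(w,3) = g(m,3),  op(w,x1) = op(y,m).
Decompose g/2: w = m,  3 = 3.
Bind w := m; substituting into the one remaining equation that mentions w gives: op(m,x1) = op(y,m). Substituting into the earlier binding gives s := op(m,y).
Delete trivial equation 3 = 3.
Decompose op/2: m = y,  x1 = m.
Bind y := m; no other remaining equation mentions y. Substituting into the earlier binding gives s := op(m,m).
Bind x1 := m. Substituting into the earlier binding gives x2 := q(m).
No equations remain and no clash or occurs-check failure arose, so a unifier exists.

YES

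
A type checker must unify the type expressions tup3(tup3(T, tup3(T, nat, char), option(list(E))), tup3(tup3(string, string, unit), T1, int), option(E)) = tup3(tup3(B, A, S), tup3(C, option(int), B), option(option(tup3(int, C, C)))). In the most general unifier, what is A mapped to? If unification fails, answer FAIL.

Decompose tup3/3: tup3(T, tup3(T, nat, char), option(list(E))) = tup3(B, A, S),  tup3(tup3(string, string, unit), T1, int) = tup3(C, option(int), B),  option(E) = option(option(tup3(int, C, C))).
Decompose tup3/3: T = B,  tup3(T, nat, char) = A,  option(list(E)) = S.
Bind T := B; substituting into the one remaining equation that mentions T gives: tup3(B, nat, char) = A.
Bind A := tup3(B, nat, char); no other remaining equation mentions A.
Bind S := option(list(E)); no other remaining equation mentions S.
Decompose tup3/3: tup3(string, string, unit) = C,  T1 = option(int),  int = B.
Bind C := tup3(string, string, unit); substituting into the one remaining equation that mentions C gives: option(E) = option(option(tup3(int, tup3(string, string, unit), tup3(string, string, unit)))).
Bind T1 := option(int); no other remaining equation mentions T1.
Bind B := int; no other remaining equation mentions B. Substituting into the earlier bindings gives T := int, A := tup3(int, nat, char).
Decompose option/1: E = option(tup3(int, tup3(string, string, unit), tup3(string, string, unit))).
Bind E := option(tup3(int, tup3(string, string, unit), tup3(string, string, unit))). Substituting into the earlier binding gives S := option(list(option(tup3(int, tup3(string, string, unit), tup3(string, string, unit))))).
MGU = { T := int, A := tup3(int, nat, char), S := option(list(option(tup3(int, tup3(string, string, unit), tup3(string, string, unit))))), C := tup3(string, string, unit), T1 := option(int), B := int, E := option(tup3(int, tup3(string, string, unit), tup3(string, string, unit))) }, so A := tup3(int, nat, char).

tup3(int, nat, char)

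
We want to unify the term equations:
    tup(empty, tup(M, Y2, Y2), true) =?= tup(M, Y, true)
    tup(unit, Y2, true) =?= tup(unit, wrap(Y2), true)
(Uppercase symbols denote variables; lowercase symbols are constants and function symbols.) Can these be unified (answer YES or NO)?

Decompose tup/3: empty =?= M,  tup(M, Y2, Y2) =?= Y,  true =?= true.
Bind M := empty; substituting into the one remaining equation that mentions M gives: tup(empty, Y2, Y2) =?= Y.
Bind Y := tup(empty, Y2, Y2); no other remaining equation mentions Y.
Delete trivial equation true =?= true.
Decompose tup/3: unit =?= unit,  Y2 =?= wrap(Y2),  true =?= true.
Delete trivial equation unit =?= unit.
Occurs check fails: Y2 occurs in wrap(Y2); the equation Y2 =?= wrap(Y2) has no finite solution.

NO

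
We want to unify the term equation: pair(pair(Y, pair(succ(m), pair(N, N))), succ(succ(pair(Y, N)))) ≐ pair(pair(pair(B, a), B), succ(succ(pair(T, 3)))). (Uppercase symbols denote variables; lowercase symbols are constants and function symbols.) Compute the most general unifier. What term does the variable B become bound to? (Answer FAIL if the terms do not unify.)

Decompose pair/2: pair(Y, pair(succ(m), pair(N, N))) ≐ pair(pair(B, a), B),  succ(succ(pair(Y, N))) ≐ succ(succ(pair(T, 3))).
Decompose pair/2: Y ≐ pair(B, a),  pair(succ(m), pair(N, N)) ≐ B.
Bind Y := pair(B, a); substituting into the one remaining equation that mentions Y gives: succ(succ(pair(pair(B, a), N))) ≐ succ(succ(pair(T, 3))).
Bind B := pair(succ(m), pair(N, N)); substituting into the remaining equation gives: succ(succ(pair(pair(pair(succ(m), pair(N, N)), a), N))) ≐ succ(succ(pair(T, 3))). Substituting into the earlier binding gives Y := pair(pair(succ(m), pair(N, N)), a).
Decompose succ/1: succ(pair(pair(pair(succ(m), pair(N, N)), a), N)) ≐ succ(pair(T, 3)).
Decompose succ/1: pair(pair(pair(succ(m), pair(N, N)), a), N) ≐ pair(T, 3).
Decompose pair/2: pair(pair(succ(m), pair(N, N)), a) ≐ T,  N ≐ 3.
Bind T := pair(pair(succ(m), pair(N, N)), a); no other remaining equation mentions T.
Bind N := 3. Substituting into the earlier bindings gives Y := pair(pair(succ(m), pair(3, 3)), a), B := pair(succ(m), pair(3, 3)), T := pair(pair(succ(m), pair(3, 3)), a).
MGU = { Y ↦ pair(pair(succ(m), pair(3, 3)), a), B ↦ pair(succ(m), pair(3, 3)), T ↦ pair(pair(succ(m), pair(3, 3)), a), N ↦ 3 }, so B ↦ pair(succ(m), pair(3, 3)).

pair(succ(m), pair(3, 3))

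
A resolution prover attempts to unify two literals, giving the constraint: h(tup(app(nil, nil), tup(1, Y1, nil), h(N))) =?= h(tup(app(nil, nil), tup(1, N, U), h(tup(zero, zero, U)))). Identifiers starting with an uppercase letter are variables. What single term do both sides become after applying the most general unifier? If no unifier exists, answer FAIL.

Decompose h/1: tup(app(nil, nil), tup(1, Y1, nil), h(N)) =?= tup(app(nil, nil), tup(1, N, U), h(tup(zero, zero, U))).
Decompose tup/3: app(nil, nil) =?= app(nil, nil),  tup(1, Y1, nil) =?= tup(1, N, U),  h(N) =?= h(tup(zero, zero, U)).
Delete trivial equation app(nil, nil) =?= app(nil, nil).
Decompose tup/3: 1 =?= 1,  Y1 =?= N,  nil =?= U.
Delete trivial equation 1 =?= 1.
Bind Y1 := N; no other remaining equation mentions Y1.
Bind U := nil; substituting into the remaining equation gives: h(N) =?= h(tup(zero, zero, nil)).
Decompose h/1: N =?= tup(zero, zero, nil).
Bind N := tup(zero, zero, nil). Substituting into the earlier binding gives Y1 := tup(zero, zero, nil).
Applying the MGU to either side gives h(tup(app(nil, nil), tup(1, tup(zero, zero, nil), nil), h(tup(zero, zero, nil)))).

h(tup(app(nil, nil), tup(1, tup(zero, zero, nil), nil), h(tup(zero, zero, nil))))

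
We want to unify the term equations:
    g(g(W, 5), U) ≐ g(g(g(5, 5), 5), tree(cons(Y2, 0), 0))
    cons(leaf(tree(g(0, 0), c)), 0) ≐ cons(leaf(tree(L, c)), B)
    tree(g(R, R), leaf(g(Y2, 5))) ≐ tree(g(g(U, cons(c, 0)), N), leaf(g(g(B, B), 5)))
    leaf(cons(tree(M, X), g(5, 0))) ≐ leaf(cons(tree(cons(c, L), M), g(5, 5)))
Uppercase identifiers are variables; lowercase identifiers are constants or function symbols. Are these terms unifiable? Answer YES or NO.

NO

Decompose g/2: g(W, 5) ≐ g(g(5, 5), 5),  U ≐ tree(cons(Y2, 0), 0).
Decompose g/2: W ≐ g(5, 5),  5 ≐ 5.
Bind W := g(5, 5); no other remaining equation mentions W.
Delete trivial equation 5 ≐ 5.
Bind U := tree(cons(Y2, 0), 0); substituting into the one remaining equation that mentions U gives: tree(g(R, R), leaf(g(Y2, 5))) ≐ tree(g(g(tree(cons(Y2, 0), 0), cons(c, 0)), N), leaf(g(g(B, B), 5))).
Decompose cons/2: leaf(tree(g(0, 0), c)) ≐ leaf(tree(L, c)),  0 ≐ B.
Decompose leaf/1: tree(g(0, 0), c) ≐ tree(L, c).
Decompose tree/2: g(0, 0) ≐ L,  c ≐ c.
Bind L := g(0, 0); substituting into the one remaining equation that mentions L gives: leaf(cons(tree(M, X), g(5, 0))) ≐ leaf(cons(tree(cons(c, g(0, 0)), M), g(5, 5))).
Delete trivial equation c ≐ c.
Bind B := 0; substituting into the one remaining equation that mentions B gives: tree(g(R, R), leaf(g(Y2, 5))) ≐ tree(g(g(tree(cons(Y2, 0), 0), cons(c, 0)), N), leaf(g(g(0, 0), 5))).
Decompose tree/2: g(R, R) ≐ g(g(tree(cons(Y2, 0), 0), cons(c, 0)), N),  leaf(g(Y2, 5)) ≐ leaf(g(g(0, 0), 5)).
Decompose g/2: R ≐ g(tree(cons(Y2, 0), 0), cons(c, 0)),  R ≐ N.
Bind R := g(tree(cons(Y2, 0), 0), cons(c, 0)); substituting into the one remaining equation that mentions R gives: g(tree(cons(Y2, 0), 0), cons(c, 0)) ≐ N.
Bind N := g(tree(cons(Y2, 0), 0), cons(c, 0)); no other remaining equation mentions N.
Decompose leaf/1: g(Y2, 5) ≐ g(g(0, 0), 5).
Decompose g/2: Y2 ≐ g(0, 0),  5 ≐ 5.
Bind Y2 := g(0, 0); no other remaining equation mentions Y2. Substituting into the earlier bindings gives U := tree(cons(g(0, 0), 0), 0), R := g(tree(cons(g(0, 0), 0), 0), cons(c, 0)), N := g(tree(cons(g(0, 0), 0), 0), cons(c, 0)).
Delete trivial equation 5 ≐ 5.
Decompose leaf/1: cons(tree(M, X), g(5, 0)) ≐ cons(tree(cons(c, g(0, 0)), M), g(5, 5)).
Decompose cons/2: tree(M, X) ≐ tree(cons(c, g(0, 0)), M),  g(5, 0) ≐ g(5, 5).
Decompose tree/2: M ≐ cons(c, g(0, 0)),  X ≐ M.
Bind M := cons(c, g(0, 0)); substituting into the one remaining equation that mentions M gives: X ≐ cons(c, g(0, 0)).
Bind X := cons(c, g(0, 0)); no other remaining equation mentions X.
Decompose g/2: 5 ≐ 5,  0 ≐ 5.
Delete trivial equation 5 ≐ 5.
Clash: constants 0 and 5 differ; no unifier exists.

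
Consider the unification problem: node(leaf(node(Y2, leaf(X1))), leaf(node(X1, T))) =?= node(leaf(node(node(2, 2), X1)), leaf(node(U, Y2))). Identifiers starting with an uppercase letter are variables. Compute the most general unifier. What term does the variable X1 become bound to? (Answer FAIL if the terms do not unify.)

Decompose node/2: leaf(node(Y2, leaf(X1))) =?= leaf(node(node(2, 2), X1)),  leaf(node(X1, T)) =?= leaf(node(U, Y2)).
Decompose leaf/1: node(Y2, leaf(X1)) =?= node(node(2, 2), X1).
Decompose node/2: Y2 =?= node(2, 2),  leaf(X1) =?= X1.
Bind Y2 := node(2, 2); substituting into the one remaining equation that mentions Y2 gives: leaf(node(X1, T)) =?= leaf(node(U, node(2, 2))).
Occurs check fails: X1 occurs in leaf(X1); the equation X1 =?= leaf(X1) has no finite solution.

FAIL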